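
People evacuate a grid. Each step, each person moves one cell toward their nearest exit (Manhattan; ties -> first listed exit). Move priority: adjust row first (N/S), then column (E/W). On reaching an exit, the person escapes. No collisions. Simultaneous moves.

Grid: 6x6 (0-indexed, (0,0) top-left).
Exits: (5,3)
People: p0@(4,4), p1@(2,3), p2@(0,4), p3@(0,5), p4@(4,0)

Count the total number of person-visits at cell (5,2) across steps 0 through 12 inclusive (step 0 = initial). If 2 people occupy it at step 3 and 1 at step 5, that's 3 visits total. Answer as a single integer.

Answer: 1

Derivation:
Step 0: p0@(4,4) p1@(2,3) p2@(0,4) p3@(0,5) p4@(4,0) -> at (5,2): 0 [-], cum=0
Step 1: p0@(5,4) p1@(3,3) p2@(1,4) p3@(1,5) p4@(5,0) -> at (5,2): 0 [-], cum=0
Step 2: p0@ESC p1@(4,3) p2@(2,4) p3@(2,5) p4@(5,1) -> at (5,2): 0 [-], cum=0
Step 3: p0@ESC p1@ESC p2@(3,4) p3@(3,5) p4@(5,2) -> at (5,2): 1 [p4], cum=1
Step 4: p0@ESC p1@ESC p2@(4,4) p3@(4,5) p4@ESC -> at (5,2): 0 [-], cum=1
Step 5: p0@ESC p1@ESC p2@(5,4) p3@(5,5) p4@ESC -> at (5,2): 0 [-], cum=1
Step 6: p0@ESC p1@ESC p2@ESC p3@(5,4) p4@ESC -> at (5,2): 0 [-], cum=1
Step 7: p0@ESC p1@ESC p2@ESC p3@ESC p4@ESC -> at (5,2): 0 [-], cum=1
Total visits = 1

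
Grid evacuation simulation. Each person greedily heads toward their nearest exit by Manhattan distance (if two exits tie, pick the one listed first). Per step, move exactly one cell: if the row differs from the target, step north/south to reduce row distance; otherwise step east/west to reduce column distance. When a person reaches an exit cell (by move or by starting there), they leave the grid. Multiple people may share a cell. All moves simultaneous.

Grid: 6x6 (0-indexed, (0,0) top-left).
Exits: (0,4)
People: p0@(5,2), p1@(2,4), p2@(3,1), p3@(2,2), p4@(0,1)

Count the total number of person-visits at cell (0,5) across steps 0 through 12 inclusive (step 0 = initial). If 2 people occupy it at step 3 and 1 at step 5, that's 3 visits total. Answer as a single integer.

Step 0: p0@(5,2) p1@(2,4) p2@(3,1) p3@(2,2) p4@(0,1) -> at (0,5): 0 [-], cum=0
Step 1: p0@(4,2) p1@(1,4) p2@(2,1) p3@(1,2) p4@(0,2) -> at (0,5): 0 [-], cum=0
Step 2: p0@(3,2) p1@ESC p2@(1,1) p3@(0,2) p4@(0,3) -> at (0,5): 0 [-], cum=0
Step 3: p0@(2,2) p1@ESC p2@(0,1) p3@(0,3) p4@ESC -> at (0,5): 0 [-], cum=0
Step 4: p0@(1,2) p1@ESC p2@(0,2) p3@ESC p4@ESC -> at (0,5): 0 [-], cum=0
Step 5: p0@(0,2) p1@ESC p2@(0,3) p3@ESC p4@ESC -> at (0,5): 0 [-], cum=0
Step 6: p0@(0,3) p1@ESC p2@ESC p3@ESC p4@ESC -> at (0,5): 0 [-], cum=0
Step 7: p0@ESC p1@ESC p2@ESC p3@ESC p4@ESC -> at (0,5): 0 [-], cum=0
Total visits = 0

Answer: 0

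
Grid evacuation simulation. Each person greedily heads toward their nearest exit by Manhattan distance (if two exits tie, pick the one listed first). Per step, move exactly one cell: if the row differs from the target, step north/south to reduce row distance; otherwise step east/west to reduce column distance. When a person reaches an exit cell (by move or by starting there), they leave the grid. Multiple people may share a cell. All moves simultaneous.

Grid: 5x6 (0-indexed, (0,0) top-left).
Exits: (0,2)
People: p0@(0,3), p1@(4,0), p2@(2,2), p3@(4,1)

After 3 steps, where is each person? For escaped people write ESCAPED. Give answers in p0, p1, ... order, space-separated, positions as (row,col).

Step 1: p0:(0,3)->(0,2)->EXIT | p1:(4,0)->(3,0) | p2:(2,2)->(1,2) | p3:(4,1)->(3,1)
Step 2: p0:escaped | p1:(3,0)->(2,0) | p2:(1,2)->(0,2)->EXIT | p3:(3,1)->(2,1)
Step 3: p0:escaped | p1:(2,0)->(1,0) | p2:escaped | p3:(2,1)->(1,1)

ESCAPED (1,0) ESCAPED (1,1)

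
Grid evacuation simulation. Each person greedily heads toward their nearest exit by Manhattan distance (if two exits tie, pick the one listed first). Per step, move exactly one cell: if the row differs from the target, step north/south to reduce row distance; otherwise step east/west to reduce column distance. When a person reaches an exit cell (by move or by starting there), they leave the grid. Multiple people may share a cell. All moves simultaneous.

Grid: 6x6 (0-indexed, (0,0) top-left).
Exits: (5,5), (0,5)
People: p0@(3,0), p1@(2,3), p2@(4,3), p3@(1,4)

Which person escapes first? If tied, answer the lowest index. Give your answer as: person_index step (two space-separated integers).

Step 1: p0:(3,0)->(4,0) | p1:(2,3)->(1,3) | p2:(4,3)->(5,3) | p3:(1,4)->(0,4)
Step 2: p0:(4,0)->(5,0) | p1:(1,3)->(0,3) | p2:(5,3)->(5,4) | p3:(0,4)->(0,5)->EXIT
Step 3: p0:(5,0)->(5,1) | p1:(0,3)->(0,4) | p2:(5,4)->(5,5)->EXIT | p3:escaped
Step 4: p0:(5,1)->(5,2) | p1:(0,4)->(0,5)->EXIT | p2:escaped | p3:escaped
Step 5: p0:(5,2)->(5,3) | p1:escaped | p2:escaped | p3:escaped
Step 6: p0:(5,3)->(5,4) | p1:escaped | p2:escaped | p3:escaped
Step 7: p0:(5,4)->(5,5)->EXIT | p1:escaped | p2:escaped | p3:escaped
Exit steps: [7, 4, 3, 2]
First to escape: p3 at step 2

Answer: 3 2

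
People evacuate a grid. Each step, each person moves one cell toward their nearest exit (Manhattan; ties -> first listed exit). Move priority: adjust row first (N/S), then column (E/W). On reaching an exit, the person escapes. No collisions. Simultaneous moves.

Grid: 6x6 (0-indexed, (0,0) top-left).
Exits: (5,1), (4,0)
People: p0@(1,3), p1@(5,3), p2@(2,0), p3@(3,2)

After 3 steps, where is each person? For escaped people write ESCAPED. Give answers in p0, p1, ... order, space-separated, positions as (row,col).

Step 1: p0:(1,3)->(2,3) | p1:(5,3)->(5,2) | p2:(2,0)->(3,0) | p3:(3,2)->(4,2)
Step 2: p0:(2,3)->(3,3) | p1:(5,2)->(5,1)->EXIT | p2:(3,0)->(4,0)->EXIT | p3:(4,2)->(5,2)
Step 3: p0:(3,3)->(4,3) | p1:escaped | p2:escaped | p3:(5,2)->(5,1)->EXIT

(4,3) ESCAPED ESCAPED ESCAPED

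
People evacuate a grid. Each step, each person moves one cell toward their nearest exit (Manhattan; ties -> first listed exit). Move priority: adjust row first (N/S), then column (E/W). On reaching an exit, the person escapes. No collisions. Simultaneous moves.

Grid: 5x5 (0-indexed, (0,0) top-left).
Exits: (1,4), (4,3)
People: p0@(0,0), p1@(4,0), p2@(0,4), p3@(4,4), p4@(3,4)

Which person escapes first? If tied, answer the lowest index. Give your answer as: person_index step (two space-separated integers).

Answer: 2 1

Derivation:
Step 1: p0:(0,0)->(1,0) | p1:(4,0)->(4,1) | p2:(0,4)->(1,4)->EXIT | p3:(4,4)->(4,3)->EXIT | p4:(3,4)->(2,4)
Step 2: p0:(1,0)->(1,1) | p1:(4,1)->(4,2) | p2:escaped | p3:escaped | p4:(2,4)->(1,4)->EXIT
Step 3: p0:(1,1)->(1,2) | p1:(4,2)->(4,3)->EXIT | p2:escaped | p3:escaped | p4:escaped
Step 4: p0:(1,2)->(1,3) | p1:escaped | p2:escaped | p3:escaped | p4:escaped
Step 5: p0:(1,3)->(1,4)->EXIT | p1:escaped | p2:escaped | p3:escaped | p4:escaped
Exit steps: [5, 3, 1, 1, 2]
First to escape: p2 at step 1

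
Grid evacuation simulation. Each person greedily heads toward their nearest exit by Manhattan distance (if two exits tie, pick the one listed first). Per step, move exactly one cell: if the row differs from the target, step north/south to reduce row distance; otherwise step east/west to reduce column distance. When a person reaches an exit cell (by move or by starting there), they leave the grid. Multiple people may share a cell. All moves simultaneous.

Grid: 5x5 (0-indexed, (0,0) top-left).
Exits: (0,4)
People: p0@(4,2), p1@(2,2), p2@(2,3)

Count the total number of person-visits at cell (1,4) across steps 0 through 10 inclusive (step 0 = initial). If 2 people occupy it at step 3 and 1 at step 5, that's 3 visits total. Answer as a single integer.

Answer: 0

Derivation:
Step 0: p0@(4,2) p1@(2,2) p2@(2,3) -> at (1,4): 0 [-], cum=0
Step 1: p0@(3,2) p1@(1,2) p2@(1,3) -> at (1,4): 0 [-], cum=0
Step 2: p0@(2,2) p1@(0,2) p2@(0,3) -> at (1,4): 0 [-], cum=0
Step 3: p0@(1,2) p1@(0,3) p2@ESC -> at (1,4): 0 [-], cum=0
Step 4: p0@(0,2) p1@ESC p2@ESC -> at (1,4): 0 [-], cum=0
Step 5: p0@(0,3) p1@ESC p2@ESC -> at (1,4): 0 [-], cum=0
Step 6: p0@ESC p1@ESC p2@ESC -> at (1,4): 0 [-], cum=0
Total visits = 0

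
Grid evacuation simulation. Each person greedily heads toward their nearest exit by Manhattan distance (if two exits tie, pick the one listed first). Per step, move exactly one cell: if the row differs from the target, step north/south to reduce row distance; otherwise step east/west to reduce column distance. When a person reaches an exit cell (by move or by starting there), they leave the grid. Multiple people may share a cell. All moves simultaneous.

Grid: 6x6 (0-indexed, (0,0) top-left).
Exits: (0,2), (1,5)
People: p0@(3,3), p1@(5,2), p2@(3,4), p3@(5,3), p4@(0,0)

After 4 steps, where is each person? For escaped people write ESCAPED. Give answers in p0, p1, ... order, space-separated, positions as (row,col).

Step 1: p0:(3,3)->(2,3) | p1:(5,2)->(4,2) | p2:(3,4)->(2,4) | p3:(5,3)->(4,3) | p4:(0,0)->(0,1)
Step 2: p0:(2,3)->(1,3) | p1:(4,2)->(3,2) | p2:(2,4)->(1,4) | p3:(4,3)->(3,3) | p4:(0,1)->(0,2)->EXIT
Step 3: p0:(1,3)->(0,3) | p1:(3,2)->(2,2) | p2:(1,4)->(1,5)->EXIT | p3:(3,3)->(2,3) | p4:escaped
Step 4: p0:(0,3)->(0,2)->EXIT | p1:(2,2)->(1,2) | p2:escaped | p3:(2,3)->(1,3) | p4:escaped

ESCAPED (1,2) ESCAPED (1,3) ESCAPED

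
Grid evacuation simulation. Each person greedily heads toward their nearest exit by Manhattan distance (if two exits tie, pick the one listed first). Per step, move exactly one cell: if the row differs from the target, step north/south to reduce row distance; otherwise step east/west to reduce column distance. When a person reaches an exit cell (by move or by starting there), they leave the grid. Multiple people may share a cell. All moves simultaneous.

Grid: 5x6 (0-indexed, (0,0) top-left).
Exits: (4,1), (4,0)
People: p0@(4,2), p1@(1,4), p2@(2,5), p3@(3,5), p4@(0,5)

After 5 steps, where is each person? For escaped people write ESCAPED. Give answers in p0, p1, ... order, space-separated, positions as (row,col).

Step 1: p0:(4,2)->(4,1)->EXIT | p1:(1,4)->(2,4) | p2:(2,5)->(3,5) | p3:(3,5)->(4,5) | p4:(0,5)->(1,5)
Step 2: p0:escaped | p1:(2,4)->(3,4) | p2:(3,5)->(4,5) | p3:(4,5)->(4,4) | p4:(1,5)->(2,5)
Step 3: p0:escaped | p1:(3,4)->(4,4) | p2:(4,5)->(4,4) | p3:(4,4)->(4,3) | p4:(2,5)->(3,5)
Step 4: p0:escaped | p1:(4,4)->(4,3) | p2:(4,4)->(4,3) | p3:(4,3)->(4,2) | p4:(3,5)->(4,5)
Step 5: p0:escaped | p1:(4,3)->(4,2) | p2:(4,3)->(4,2) | p3:(4,2)->(4,1)->EXIT | p4:(4,5)->(4,4)

ESCAPED (4,2) (4,2) ESCAPED (4,4)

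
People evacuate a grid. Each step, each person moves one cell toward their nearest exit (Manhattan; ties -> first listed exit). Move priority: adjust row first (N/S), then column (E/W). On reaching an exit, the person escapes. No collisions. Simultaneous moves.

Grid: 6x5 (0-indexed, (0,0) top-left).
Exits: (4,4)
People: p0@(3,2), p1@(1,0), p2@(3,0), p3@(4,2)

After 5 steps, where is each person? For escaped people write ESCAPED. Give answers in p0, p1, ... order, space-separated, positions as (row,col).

Step 1: p0:(3,2)->(4,2) | p1:(1,0)->(2,0) | p2:(3,0)->(4,0) | p3:(4,2)->(4,3)
Step 2: p0:(4,2)->(4,3) | p1:(2,0)->(3,0) | p2:(4,0)->(4,1) | p3:(4,3)->(4,4)->EXIT
Step 3: p0:(4,3)->(4,4)->EXIT | p1:(3,0)->(4,0) | p2:(4,1)->(4,2) | p3:escaped
Step 4: p0:escaped | p1:(4,0)->(4,1) | p2:(4,2)->(4,3) | p3:escaped
Step 5: p0:escaped | p1:(4,1)->(4,2) | p2:(4,3)->(4,4)->EXIT | p3:escaped

ESCAPED (4,2) ESCAPED ESCAPED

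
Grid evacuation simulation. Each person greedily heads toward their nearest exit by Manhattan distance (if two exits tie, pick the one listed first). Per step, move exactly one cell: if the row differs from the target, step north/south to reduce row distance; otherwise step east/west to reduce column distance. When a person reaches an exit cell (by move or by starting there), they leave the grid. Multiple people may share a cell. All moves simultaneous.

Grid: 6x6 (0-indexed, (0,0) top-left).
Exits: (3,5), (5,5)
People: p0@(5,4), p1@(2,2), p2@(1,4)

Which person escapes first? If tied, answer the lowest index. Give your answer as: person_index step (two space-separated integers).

Answer: 0 1

Derivation:
Step 1: p0:(5,4)->(5,5)->EXIT | p1:(2,2)->(3,2) | p2:(1,4)->(2,4)
Step 2: p0:escaped | p1:(3,2)->(3,3) | p2:(2,4)->(3,4)
Step 3: p0:escaped | p1:(3,3)->(3,4) | p2:(3,4)->(3,5)->EXIT
Step 4: p0:escaped | p1:(3,4)->(3,5)->EXIT | p2:escaped
Exit steps: [1, 4, 3]
First to escape: p0 at step 1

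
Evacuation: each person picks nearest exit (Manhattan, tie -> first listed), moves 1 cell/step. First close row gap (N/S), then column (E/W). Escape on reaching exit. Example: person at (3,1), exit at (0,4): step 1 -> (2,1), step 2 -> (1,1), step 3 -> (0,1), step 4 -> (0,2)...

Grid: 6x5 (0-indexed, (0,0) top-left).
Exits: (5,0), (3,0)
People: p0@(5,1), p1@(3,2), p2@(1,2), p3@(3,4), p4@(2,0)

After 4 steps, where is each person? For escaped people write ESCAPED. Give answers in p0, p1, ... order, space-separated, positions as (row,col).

Step 1: p0:(5,1)->(5,0)->EXIT | p1:(3,2)->(3,1) | p2:(1,2)->(2,2) | p3:(3,4)->(3,3) | p4:(2,0)->(3,0)->EXIT
Step 2: p0:escaped | p1:(3,1)->(3,0)->EXIT | p2:(2,2)->(3,2) | p3:(3,3)->(3,2) | p4:escaped
Step 3: p0:escaped | p1:escaped | p2:(3,2)->(3,1) | p3:(3,2)->(3,1) | p4:escaped
Step 4: p0:escaped | p1:escaped | p2:(3,1)->(3,0)->EXIT | p3:(3,1)->(3,0)->EXIT | p4:escaped

ESCAPED ESCAPED ESCAPED ESCAPED ESCAPED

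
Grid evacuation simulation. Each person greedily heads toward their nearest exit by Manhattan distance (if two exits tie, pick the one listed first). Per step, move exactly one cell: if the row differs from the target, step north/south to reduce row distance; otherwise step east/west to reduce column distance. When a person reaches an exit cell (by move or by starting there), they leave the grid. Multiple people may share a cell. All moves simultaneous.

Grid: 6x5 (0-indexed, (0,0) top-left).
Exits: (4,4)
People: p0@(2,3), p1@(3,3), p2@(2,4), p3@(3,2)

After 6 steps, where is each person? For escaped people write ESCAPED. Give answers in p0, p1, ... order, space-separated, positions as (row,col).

Step 1: p0:(2,3)->(3,3) | p1:(3,3)->(4,3) | p2:(2,4)->(3,4) | p3:(3,2)->(4,2)
Step 2: p0:(3,3)->(4,3) | p1:(4,3)->(4,4)->EXIT | p2:(3,4)->(4,4)->EXIT | p3:(4,2)->(4,3)
Step 3: p0:(4,3)->(4,4)->EXIT | p1:escaped | p2:escaped | p3:(4,3)->(4,4)->EXIT

ESCAPED ESCAPED ESCAPED ESCAPED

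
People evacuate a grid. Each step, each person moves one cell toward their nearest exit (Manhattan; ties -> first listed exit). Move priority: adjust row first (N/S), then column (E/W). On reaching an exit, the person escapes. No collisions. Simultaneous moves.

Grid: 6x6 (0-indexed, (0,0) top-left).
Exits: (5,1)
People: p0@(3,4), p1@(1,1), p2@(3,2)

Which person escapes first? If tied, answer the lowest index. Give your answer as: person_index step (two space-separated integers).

Step 1: p0:(3,4)->(4,4) | p1:(1,1)->(2,1) | p2:(3,2)->(4,2)
Step 2: p0:(4,4)->(5,4) | p1:(2,1)->(3,1) | p2:(4,2)->(5,2)
Step 3: p0:(5,4)->(5,3) | p1:(3,1)->(4,1) | p2:(5,2)->(5,1)->EXIT
Step 4: p0:(5,3)->(5,2) | p1:(4,1)->(5,1)->EXIT | p2:escaped
Step 5: p0:(5,2)->(5,1)->EXIT | p1:escaped | p2:escaped
Exit steps: [5, 4, 3]
First to escape: p2 at step 3

Answer: 2 3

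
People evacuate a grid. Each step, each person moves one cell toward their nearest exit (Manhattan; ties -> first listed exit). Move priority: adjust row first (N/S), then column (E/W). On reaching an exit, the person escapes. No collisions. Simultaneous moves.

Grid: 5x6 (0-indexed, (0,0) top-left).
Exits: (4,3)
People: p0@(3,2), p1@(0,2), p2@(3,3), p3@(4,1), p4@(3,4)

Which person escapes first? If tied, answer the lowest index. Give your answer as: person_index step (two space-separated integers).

Answer: 2 1

Derivation:
Step 1: p0:(3,2)->(4,2) | p1:(0,2)->(1,2) | p2:(3,3)->(4,3)->EXIT | p3:(4,1)->(4,2) | p4:(3,4)->(4,4)
Step 2: p0:(4,2)->(4,3)->EXIT | p1:(1,2)->(2,2) | p2:escaped | p3:(4,2)->(4,3)->EXIT | p4:(4,4)->(4,3)->EXIT
Step 3: p0:escaped | p1:(2,2)->(3,2) | p2:escaped | p3:escaped | p4:escaped
Step 4: p0:escaped | p1:(3,2)->(4,2) | p2:escaped | p3:escaped | p4:escaped
Step 5: p0:escaped | p1:(4,2)->(4,3)->EXIT | p2:escaped | p3:escaped | p4:escaped
Exit steps: [2, 5, 1, 2, 2]
First to escape: p2 at step 1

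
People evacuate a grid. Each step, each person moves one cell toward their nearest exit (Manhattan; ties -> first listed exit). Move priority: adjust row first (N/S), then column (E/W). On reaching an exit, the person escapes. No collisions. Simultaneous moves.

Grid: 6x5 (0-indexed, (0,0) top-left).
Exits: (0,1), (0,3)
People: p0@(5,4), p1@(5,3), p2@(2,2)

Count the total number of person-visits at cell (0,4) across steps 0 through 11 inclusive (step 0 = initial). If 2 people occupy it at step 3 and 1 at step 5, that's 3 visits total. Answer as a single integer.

Step 0: p0@(5,4) p1@(5,3) p2@(2,2) -> at (0,4): 0 [-], cum=0
Step 1: p0@(4,4) p1@(4,3) p2@(1,2) -> at (0,4): 0 [-], cum=0
Step 2: p0@(3,4) p1@(3,3) p2@(0,2) -> at (0,4): 0 [-], cum=0
Step 3: p0@(2,4) p1@(2,3) p2@ESC -> at (0,4): 0 [-], cum=0
Step 4: p0@(1,4) p1@(1,3) p2@ESC -> at (0,4): 0 [-], cum=0
Step 5: p0@(0,4) p1@ESC p2@ESC -> at (0,4): 1 [p0], cum=1
Step 6: p0@ESC p1@ESC p2@ESC -> at (0,4): 0 [-], cum=1
Total visits = 1

Answer: 1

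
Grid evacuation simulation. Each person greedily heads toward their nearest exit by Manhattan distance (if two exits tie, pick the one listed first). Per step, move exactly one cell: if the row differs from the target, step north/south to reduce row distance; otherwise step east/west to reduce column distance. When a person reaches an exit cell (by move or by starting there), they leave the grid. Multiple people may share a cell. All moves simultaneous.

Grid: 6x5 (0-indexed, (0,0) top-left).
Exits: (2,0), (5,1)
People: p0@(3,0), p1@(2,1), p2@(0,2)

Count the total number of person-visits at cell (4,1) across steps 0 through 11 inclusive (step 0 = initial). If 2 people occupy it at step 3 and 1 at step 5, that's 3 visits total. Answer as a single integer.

Answer: 0

Derivation:
Step 0: p0@(3,0) p1@(2,1) p2@(0,2) -> at (4,1): 0 [-], cum=0
Step 1: p0@ESC p1@ESC p2@(1,2) -> at (4,1): 0 [-], cum=0
Step 2: p0@ESC p1@ESC p2@(2,2) -> at (4,1): 0 [-], cum=0
Step 3: p0@ESC p1@ESC p2@(2,1) -> at (4,1): 0 [-], cum=0
Step 4: p0@ESC p1@ESC p2@ESC -> at (4,1): 0 [-], cum=0
Total visits = 0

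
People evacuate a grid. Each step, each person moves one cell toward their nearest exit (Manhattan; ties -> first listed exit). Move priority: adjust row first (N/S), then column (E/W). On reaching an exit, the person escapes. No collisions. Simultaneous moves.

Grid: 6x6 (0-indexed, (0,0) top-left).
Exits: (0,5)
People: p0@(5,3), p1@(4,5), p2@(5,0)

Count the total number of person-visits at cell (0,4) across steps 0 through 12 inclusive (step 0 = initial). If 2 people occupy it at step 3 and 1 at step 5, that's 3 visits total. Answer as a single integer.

Answer: 2

Derivation:
Step 0: p0@(5,3) p1@(4,5) p2@(5,0) -> at (0,4): 0 [-], cum=0
Step 1: p0@(4,3) p1@(3,5) p2@(4,0) -> at (0,4): 0 [-], cum=0
Step 2: p0@(3,3) p1@(2,5) p2@(3,0) -> at (0,4): 0 [-], cum=0
Step 3: p0@(2,3) p1@(1,5) p2@(2,0) -> at (0,4): 0 [-], cum=0
Step 4: p0@(1,3) p1@ESC p2@(1,0) -> at (0,4): 0 [-], cum=0
Step 5: p0@(0,3) p1@ESC p2@(0,0) -> at (0,4): 0 [-], cum=0
Step 6: p0@(0,4) p1@ESC p2@(0,1) -> at (0,4): 1 [p0], cum=1
Step 7: p0@ESC p1@ESC p2@(0,2) -> at (0,4): 0 [-], cum=1
Step 8: p0@ESC p1@ESC p2@(0,3) -> at (0,4): 0 [-], cum=1
Step 9: p0@ESC p1@ESC p2@(0,4) -> at (0,4): 1 [p2], cum=2
Step 10: p0@ESC p1@ESC p2@ESC -> at (0,4): 0 [-], cum=2
Total visits = 2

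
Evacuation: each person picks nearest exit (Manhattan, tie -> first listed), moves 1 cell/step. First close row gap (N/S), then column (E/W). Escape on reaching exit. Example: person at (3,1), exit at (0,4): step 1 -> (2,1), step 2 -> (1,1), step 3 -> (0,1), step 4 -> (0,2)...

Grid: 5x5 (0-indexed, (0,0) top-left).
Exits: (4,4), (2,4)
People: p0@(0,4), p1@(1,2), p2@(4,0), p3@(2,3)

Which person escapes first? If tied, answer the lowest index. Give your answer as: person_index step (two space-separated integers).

Answer: 3 1

Derivation:
Step 1: p0:(0,4)->(1,4) | p1:(1,2)->(2,2) | p2:(4,0)->(4,1) | p3:(2,3)->(2,4)->EXIT
Step 2: p0:(1,4)->(2,4)->EXIT | p1:(2,2)->(2,3) | p2:(4,1)->(4,2) | p3:escaped
Step 3: p0:escaped | p1:(2,3)->(2,4)->EXIT | p2:(4,2)->(4,3) | p3:escaped
Step 4: p0:escaped | p1:escaped | p2:(4,3)->(4,4)->EXIT | p3:escaped
Exit steps: [2, 3, 4, 1]
First to escape: p3 at step 1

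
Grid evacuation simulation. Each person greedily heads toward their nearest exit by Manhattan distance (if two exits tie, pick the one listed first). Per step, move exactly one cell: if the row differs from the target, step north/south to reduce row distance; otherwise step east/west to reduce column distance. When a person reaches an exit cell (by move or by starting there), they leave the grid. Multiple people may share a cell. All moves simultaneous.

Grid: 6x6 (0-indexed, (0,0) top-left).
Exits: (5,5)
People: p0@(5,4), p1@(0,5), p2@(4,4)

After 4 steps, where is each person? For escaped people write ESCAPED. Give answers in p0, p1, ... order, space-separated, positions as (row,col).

Step 1: p0:(5,4)->(5,5)->EXIT | p1:(0,5)->(1,5) | p2:(4,4)->(5,4)
Step 2: p0:escaped | p1:(1,5)->(2,5) | p2:(5,4)->(5,5)->EXIT
Step 3: p0:escaped | p1:(2,5)->(3,5) | p2:escaped
Step 4: p0:escaped | p1:(3,5)->(4,5) | p2:escaped

ESCAPED (4,5) ESCAPED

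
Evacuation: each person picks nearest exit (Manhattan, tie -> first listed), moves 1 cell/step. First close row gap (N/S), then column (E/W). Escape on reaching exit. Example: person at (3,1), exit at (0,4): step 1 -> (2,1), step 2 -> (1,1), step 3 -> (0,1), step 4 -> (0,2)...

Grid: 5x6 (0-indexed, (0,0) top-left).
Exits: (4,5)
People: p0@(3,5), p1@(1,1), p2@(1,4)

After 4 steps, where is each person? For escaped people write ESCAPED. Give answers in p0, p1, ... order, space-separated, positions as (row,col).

Step 1: p0:(3,5)->(4,5)->EXIT | p1:(1,1)->(2,1) | p2:(1,4)->(2,4)
Step 2: p0:escaped | p1:(2,1)->(3,1) | p2:(2,4)->(3,4)
Step 3: p0:escaped | p1:(3,1)->(4,1) | p2:(3,4)->(4,4)
Step 4: p0:escaped | p1:(4,1)->(4,2) | p2:(4,4)->(4,5)->EXIT

ESCAPED (4,2) ESCAPED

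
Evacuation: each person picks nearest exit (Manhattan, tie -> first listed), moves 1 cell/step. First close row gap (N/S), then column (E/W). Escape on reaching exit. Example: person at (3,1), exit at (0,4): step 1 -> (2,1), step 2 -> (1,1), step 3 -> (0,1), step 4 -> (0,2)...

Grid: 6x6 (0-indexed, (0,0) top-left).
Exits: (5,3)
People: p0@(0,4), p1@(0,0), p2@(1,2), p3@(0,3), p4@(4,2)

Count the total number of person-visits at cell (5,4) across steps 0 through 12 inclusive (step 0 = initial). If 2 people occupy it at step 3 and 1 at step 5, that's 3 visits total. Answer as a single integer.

Step 0: p0@(0,4) p1@(0,0) p2@(1,2) p3@(0,3) p4@(4,2) -> at (5,4): 0 [-], cum=0
Step 1: p0@(1,4) p1@(1,0) p2@(2,2) p3@(1,3) p4@(5,2) -> at (5,4): 0 [-], cum=0
Step 2: p0@(2,4) p1@(2,0) p2@(3,2) p3@(2,3) p4@ESC -> at (5,4): 0 [-], cum=0
Step 3: p0@(3,4) p1@(3,0) p2@(4,2) p3@(3,3) p4@ESC -> at (5,4): 0 [-], cum=0
Step 4: p0@(4,4) p1@(4,0) p2@(5,2) p3@(4,3) p4@ESC -> at (5,4): 0 [-], cum=0
Step 5: p0@(5,4) p1@(5,0) p2@ESC p3@ESC p4@ESC -> at (5,4): 1 [p0], cum=1
Step 6: p0@ESC p1@(5,1) p2@ESC p3@ESC p4@ESC -> at (5,4): 0 [-], cum=1
Step 7: p0@ESC p1@(5,2) p2@ESC p3@ESC p4@ESC -> at (5,4): 0 [-], cum=1
Step 8: p0@ESC p1@ESC p2@ESC p3@ESC p4@ESC -> at (5,4): 0 [-], cum=1
Total visits = 1

Answer: 1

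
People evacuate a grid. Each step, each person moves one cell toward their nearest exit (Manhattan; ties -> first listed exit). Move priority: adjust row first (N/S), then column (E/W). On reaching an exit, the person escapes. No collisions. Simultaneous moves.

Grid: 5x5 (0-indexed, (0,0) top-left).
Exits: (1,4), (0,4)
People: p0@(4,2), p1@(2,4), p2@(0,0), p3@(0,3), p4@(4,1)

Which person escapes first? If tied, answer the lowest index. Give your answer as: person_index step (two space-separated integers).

Step 1: p0:(4,2)->(3,2) | p1:(2,4)->(1,4)->EXIT | p2:(0,0)->(0,1) | p3:(0,3)->(0,4)->EXIT | p4:(4,1)->(3,1)
Step 2: p0:(3,2)->(2,2) | p1:escaped | p2:(0,1)->(0,2) | p3:escaped | p4:(3,1)->(2,1)
Step 3: p0:(2,2)->(1,2) | p1:escaped | p2:(0,2)->(0,3) | p3:escaped | p4:(2,1)->(1,1)
Step 4: p0:(1,2)->(1,3) | p1:escaped | p2:(0,3)->(0,4)->EXIT | p3:escaped | p4:(1,1)->(1,2)
Step 5: p0:(1,3)->(1,4)->EXIT | p1:escaped | p2:escaped | p3:escaped | p4:(1,2)->(1,3)
Step 6: p0:escaped | p1:escaped | p2:escaped | p3:escaped | p4:(1,3)->(1,4)->EXIT
Exit steps: [5, 1, 4, 1, 6]
First to escape: p1 at step 1

Answer: 1 1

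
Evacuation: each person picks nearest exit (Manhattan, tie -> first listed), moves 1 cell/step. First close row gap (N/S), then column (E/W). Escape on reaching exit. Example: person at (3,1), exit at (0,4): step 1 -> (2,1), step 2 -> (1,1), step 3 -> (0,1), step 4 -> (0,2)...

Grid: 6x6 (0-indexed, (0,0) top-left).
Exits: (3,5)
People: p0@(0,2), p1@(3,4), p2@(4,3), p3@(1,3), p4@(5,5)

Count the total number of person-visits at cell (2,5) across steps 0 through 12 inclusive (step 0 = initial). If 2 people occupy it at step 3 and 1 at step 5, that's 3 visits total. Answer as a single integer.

Answer: 0

Derivation:
Step 0: p0@(0,2) p1@(3,4) p2@(4,3) p3@(1,3) p4@(5,5) -> at (2,5): 0 [-], cum=0
Step 1: p0@(1,2) p1@ESC p2@(3,3) p3@(2,3) p4@(4,5) -> at (2,5): 0 [-], cum=0
Step 2: p0@(2,2) p1@ESC p2@(3,4) p3@(3,3) p4@ESC -> at (2,5): 0 [-], cum=0
Step 3: p0@(3,2) p1@ESC p2@ESC p3@(3,4) p4@ESC -> at (2,5): 0 [-], cum=0
Step 4: p0@(3,3) p1@ESC p2@ESC p3@ESC p4@ESC -> at (2,5): 0 [-], cum=0
Step 5: p0@(3,4) p1@ESC p2@ESC p3@ESC p4@ESC -> at (2,5): 0 [-], cum=0
Step 6: p0@ESC p1@ESC p2@ESC p3@ESC p4@ESC -> at (2,5): 0 [-], cum=0
Total visits = 0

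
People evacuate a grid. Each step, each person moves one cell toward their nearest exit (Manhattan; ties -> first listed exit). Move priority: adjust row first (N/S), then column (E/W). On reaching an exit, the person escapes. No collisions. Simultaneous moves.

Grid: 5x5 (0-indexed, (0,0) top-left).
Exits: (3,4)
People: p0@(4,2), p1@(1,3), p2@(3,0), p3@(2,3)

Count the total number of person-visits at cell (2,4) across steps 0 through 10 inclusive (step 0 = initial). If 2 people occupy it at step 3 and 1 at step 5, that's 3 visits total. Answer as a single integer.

Step 0: p0@(4,2) p1@(1,3) p2@(3,0) p3@(2,3) -> at (2,4): 0 [-], cum=0
Step 1: p0@(3,2) p1@(2,3) p2@(3,1) p3@(3,3) -> at (2,4): 0 [-], cum=0
Step 2: p0@(3,3) p1@(3,3) p2@(3,2) p3@ESC -> at (2,4): 0 [-], cum=0
Step 3: p0@ESC p1@ESC p2@(3,3) p3@ESC -> at (2,4): 0 [-], cum=0
Step 4: p0@ESC p1@ESC p2@ESC p3@ESC -> at (2,4): 0 [-], cum=0
Total visits = 0

Answer: 0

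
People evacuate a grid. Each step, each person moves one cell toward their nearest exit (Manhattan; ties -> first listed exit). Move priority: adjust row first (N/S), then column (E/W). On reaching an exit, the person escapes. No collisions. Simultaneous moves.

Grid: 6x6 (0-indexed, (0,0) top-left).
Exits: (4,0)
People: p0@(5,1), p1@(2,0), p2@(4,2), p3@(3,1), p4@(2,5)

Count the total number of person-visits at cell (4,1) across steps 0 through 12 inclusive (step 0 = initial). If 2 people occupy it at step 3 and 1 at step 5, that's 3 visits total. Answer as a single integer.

Step 0: p0@(5,1) p1@(2,0) p2@(4,2) p3@(3,1) p4@(2,5) -> at (4,1): 0 [-], cum=0
Step 1: p0@(4,1) p1@(3,0) p2@(4,1) p3@(4,1) p4@(3,5) -> at (4,1): 3 [p0,p2,p3], cum=3
Step 2: p0@ESC p1@ESC p2@ESC p3@ESC p4@(4,5) -> at (4,1): 0 [-], cum=3
Step 3: p0@ESC p1@ESC p2@ESC p3@ESC p4@(4,4) -> at (4,1): 0 [-], cum=3
Step 4: p0@ESC p1@ESC p2@ESC p3@ESC p4@(4,3) -> at (4,1): 0 [-], cum=3
Step 5: p0@ESC p1@ESC p2@ESC p3@ESC p4@(4,2) -> at (4,1): 0 [-], cum=3
Step 6: p0@ESC p1@ESC p2@ESC p3@ESC p4@(4,1) -> at (4,1): 1 [p4], cum=4
Step 7: p0@ESC p1@ESC p2@ESC p3@ESC p4@ESC -> at (4,1): 0 [-], cum=4
Total visits = 4

Answer: 4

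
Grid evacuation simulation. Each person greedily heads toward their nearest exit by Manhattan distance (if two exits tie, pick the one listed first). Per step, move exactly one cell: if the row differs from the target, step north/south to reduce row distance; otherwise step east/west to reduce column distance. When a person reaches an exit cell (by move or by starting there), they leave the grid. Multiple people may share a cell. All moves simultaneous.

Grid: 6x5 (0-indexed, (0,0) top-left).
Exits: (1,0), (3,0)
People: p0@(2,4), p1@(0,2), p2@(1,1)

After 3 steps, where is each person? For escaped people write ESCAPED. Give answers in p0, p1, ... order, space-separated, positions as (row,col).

Step 1: p0:(2,4)->(1,4) | p1:(0,2)->(1,2) | p2:(1,1)->(1,0)->EXIT
Step 2: p0:(1,4)->(1,3) | p1:(1,2)->(1,1) | p2:escaped
Step 3: p0:(1,3)->(1,2) | p1:(1,1)->(1,0)->EXIT | p2:escaped

(1,2) ESCAPED ESCAPED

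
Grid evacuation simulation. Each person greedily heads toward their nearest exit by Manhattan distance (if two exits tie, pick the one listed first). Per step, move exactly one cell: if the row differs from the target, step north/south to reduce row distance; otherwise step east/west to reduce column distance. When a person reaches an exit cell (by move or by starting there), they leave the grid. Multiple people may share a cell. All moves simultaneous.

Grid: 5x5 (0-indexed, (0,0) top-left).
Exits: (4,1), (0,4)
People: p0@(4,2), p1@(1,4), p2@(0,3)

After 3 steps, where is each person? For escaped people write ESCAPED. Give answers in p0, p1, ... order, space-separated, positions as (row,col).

Step 1: p0:(4,2)->(4,1)->EXIT | p1:(1,4)->(0,4)->EXIT | p2:(0,3)->(0,4)->EXIT

ESCAPED ESCAPED ESCAPED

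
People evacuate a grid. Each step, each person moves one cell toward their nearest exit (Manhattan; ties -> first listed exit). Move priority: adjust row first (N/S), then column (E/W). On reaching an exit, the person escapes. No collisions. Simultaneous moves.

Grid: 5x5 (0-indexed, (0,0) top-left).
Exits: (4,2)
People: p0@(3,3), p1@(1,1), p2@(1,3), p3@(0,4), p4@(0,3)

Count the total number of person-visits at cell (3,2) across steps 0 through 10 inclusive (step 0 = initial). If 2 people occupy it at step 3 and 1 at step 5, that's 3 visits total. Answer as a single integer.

Step 0: p0@(3,3) p1@(1,1) p2@(1,3) p3@(0,4) p4@(0,3) -> at (3,2): 0 [-], cum=0
Step 1: p0@(4,3) p1@(2,1) p2@(2,3) p3@(1,4) p4@(1,3) -> at (3,2): 0 [-], cum=0
Step 2: p0@ESC p1@(3,1) p2@(3,3) p3@(2,4) p4@(2,3) -> at (3,2): 0 [-], cum=0
Step 3: p0@ESC p1@(4,1) p2@(4,3) p3@(3,4) p4@(3,3) -> at (3,2): 0 [-], cum=0
Step 4: p0@ESC p1@ESC p2@ESC p3@(4,4) p4@(4,3) -> at (3,2): 0 [-], cum=0
Step 5: p0@ESC p1@ESC p2@ESC p3@(4,3) p4@ESC -> at (3,2): 0 [-], cum=0
Step 6: p0@ESC p1@ESC p2@ESC p3@ESC p4@ESC -> at (3,2): 0 [-], cum=0
Total visits = 0

Answer: 0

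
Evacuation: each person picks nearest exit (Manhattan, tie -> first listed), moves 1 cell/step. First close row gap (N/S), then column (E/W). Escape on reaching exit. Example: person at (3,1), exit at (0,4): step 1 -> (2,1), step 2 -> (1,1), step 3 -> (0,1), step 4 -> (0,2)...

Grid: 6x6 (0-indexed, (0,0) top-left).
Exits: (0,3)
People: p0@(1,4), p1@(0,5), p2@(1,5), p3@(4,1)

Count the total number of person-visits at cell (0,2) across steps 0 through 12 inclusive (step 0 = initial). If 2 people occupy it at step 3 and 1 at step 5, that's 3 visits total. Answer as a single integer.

Step 0: p0@(1,4) p1@(0,5) p2@(1,5) p3@(4,1) -> at (0,2): 0 [-], cum=0
Step 1: p0@(0,4) p1@(0,4) p2@(0,5) p3@(3,1) -> at (0,2): 0 [-], cum=0
Step 2: p0@ESC p1@ESC p2@(0,4) p3@(2,1) -> at (0,2): 0 [-], cum=0
Step 3: p0@ESC p1@ESC p2@ESC p3@(1,1) -> at (0,2): 0 [-], cum=0
Step 4: p0@ESC p1@ESC p2@ESC p3@(0,1) -> at (0,2): 0 [-], cum=0
Step 5: p0@ESC p1@ESC p2@ESC p3@(0,2) -> at (0,2): 1 [p3], cum=1
Step 6: p0@ESC p1@ESC p2@ESC p3@ESC -> at (0,2): 0 [-], cum=1
Total visits = 1

Answer: 1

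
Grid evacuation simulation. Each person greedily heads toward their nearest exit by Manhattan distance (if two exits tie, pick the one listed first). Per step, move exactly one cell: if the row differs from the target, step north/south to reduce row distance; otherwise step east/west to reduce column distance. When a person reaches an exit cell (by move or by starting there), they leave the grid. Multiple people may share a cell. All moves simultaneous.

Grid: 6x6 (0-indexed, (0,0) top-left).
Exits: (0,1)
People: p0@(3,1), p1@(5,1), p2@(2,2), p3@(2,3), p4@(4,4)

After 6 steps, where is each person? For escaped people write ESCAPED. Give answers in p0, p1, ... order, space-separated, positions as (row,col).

Step 1: p0:(3,1)->(2,1) | p1:(5,1)->(4,1) | p2:(2,2)->(1,2) | p3:(2,3)->(1,3) | p4:(4,4)->(3,4)
Step 2: p0:(2,1)->(1,1) | p1:(4,1)->(3,1) | p2:(1,2)->(0,2) | p3:(1,3)->(0,3) | p4:(3,4)->(2,4)
Step 3: p0:(1,1)->(0,1)->EXIT | p1:(3,1)->(2,1) | p2:(0,2)->(0,1)->EXIT | p3:(0,3)->(0,2) | p4:(2,4)->(1,4)
Step 4: p0:escaped | p1:(2,1)->(1,1) | p2:escaped | p3:(0,2)->(0,1)->EXIT | p4:(1,4)->(0,4)
Step 5: p0:escaped | p1:(1,1)->(0,1)->EXIT | p2:escaped | p3:escaped | p4:(0,4)->(0,3)
Step 6: p0:escaped | p1:escaped | p2:escaped | p3:escaped | p4:(0,3)->(0,2)

ESCAPED ESCAPED ESCAPED ESCAPED (0,2)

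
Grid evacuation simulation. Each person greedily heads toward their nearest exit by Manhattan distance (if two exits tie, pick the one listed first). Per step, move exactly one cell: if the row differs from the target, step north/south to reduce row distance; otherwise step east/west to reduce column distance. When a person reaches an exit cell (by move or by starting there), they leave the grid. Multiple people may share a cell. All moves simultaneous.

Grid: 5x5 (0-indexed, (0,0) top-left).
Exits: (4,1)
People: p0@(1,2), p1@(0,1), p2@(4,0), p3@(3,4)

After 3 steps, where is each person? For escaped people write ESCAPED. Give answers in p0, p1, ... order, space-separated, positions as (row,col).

Step 1: p0:(1,2)->(2,2) | p1:(0,1)->(1,1) | p2:(4,0)->(4,1)->EXIT | p3:(3,4)->(4,4)
Step 2: p0:(2,2)->(3,2) | p1:(1,1)->(2,1) | p2:escaped | p3:(4,4)->(4,3)
Step 3: p0:(3,2)->(4,2) | p1:(2,1)->(3,1) | p2:escaped | p3:(4,3)->(4,2)

(4,2) (3,1) ESCAPED (4,2)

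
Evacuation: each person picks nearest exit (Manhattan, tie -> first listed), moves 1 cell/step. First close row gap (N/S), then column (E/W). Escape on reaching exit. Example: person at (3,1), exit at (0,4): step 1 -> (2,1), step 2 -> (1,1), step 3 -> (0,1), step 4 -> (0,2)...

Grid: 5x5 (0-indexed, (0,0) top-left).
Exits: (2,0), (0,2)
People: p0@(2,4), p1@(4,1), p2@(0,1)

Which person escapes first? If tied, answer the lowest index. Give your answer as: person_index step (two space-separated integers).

Answer: 2 1

Derivation:
Step 1: p0:(2,4)->(2,3) | p1:(4,1)->(3,1) | p2:(0,1)->(0,2)->EXIT
Step 2: p0:(2,3)->(2,2) | p1:(3,1)->(2,1) | p2:escaped
Step 3: p0:(2,2)->(2,1) | p1:(2,1)->(2,0)->EXIT | p2:escaped
Step 4: p0:(2,1)->(2,0)->EXIT | p1:escaped | p2:escaped
Exit steps: [4, 3, 1]
First to escape: p2 at step 1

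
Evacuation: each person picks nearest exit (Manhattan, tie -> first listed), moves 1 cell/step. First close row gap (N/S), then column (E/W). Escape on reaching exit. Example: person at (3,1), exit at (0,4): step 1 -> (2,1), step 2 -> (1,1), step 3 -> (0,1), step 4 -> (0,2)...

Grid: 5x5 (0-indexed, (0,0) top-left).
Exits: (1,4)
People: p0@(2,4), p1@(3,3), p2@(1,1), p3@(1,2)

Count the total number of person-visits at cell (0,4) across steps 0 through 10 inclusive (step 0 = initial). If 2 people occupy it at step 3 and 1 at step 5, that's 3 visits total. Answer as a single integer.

Step 0: p0@(2,4) p1@(3,3) p2@(1,1) p3@(1,2) -> at (0,4): 0 [-], cum=0
Step 1: p0@ESC p1@(2,3) p2@(1,2) p3@(1,3) -> at (0,4): 0 [-], cum=0
Step 2: p0@ESC p1@(1,3) p2@(1,3) p3@ESC -> at (0,4): 0 [-], cum=0
Step 3: p0@ESC p1@ESC p2@ESC p3@ESC -> at (0,4): 0 [-], cum=0
Total visits = 0

Answer: 0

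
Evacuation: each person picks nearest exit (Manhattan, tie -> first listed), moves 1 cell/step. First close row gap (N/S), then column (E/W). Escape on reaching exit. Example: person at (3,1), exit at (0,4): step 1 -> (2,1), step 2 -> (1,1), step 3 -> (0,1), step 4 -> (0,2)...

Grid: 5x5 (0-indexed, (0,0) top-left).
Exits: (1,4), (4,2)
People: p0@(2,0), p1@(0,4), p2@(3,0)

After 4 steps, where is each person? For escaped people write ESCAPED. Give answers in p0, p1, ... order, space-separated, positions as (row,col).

Step 1: p0:(2,0)->(3,0) | p1:(0,4)->(1,4)->EXIT | p2:(3,0)->(4,0)
Step 2: p0:(3,0)->(4,0) | p1:escaped | p2:(4,0)->(4,1)
Step 3: p0:(4,0)->(4,1) | p1:escaped | p2:(4,1)->(4,2)->EXIT
Step 4: p0:(4,1)->(4,2)->EXIT | p1:escaped | p2:escaped

ESCAPED ESCAPED ESCAPED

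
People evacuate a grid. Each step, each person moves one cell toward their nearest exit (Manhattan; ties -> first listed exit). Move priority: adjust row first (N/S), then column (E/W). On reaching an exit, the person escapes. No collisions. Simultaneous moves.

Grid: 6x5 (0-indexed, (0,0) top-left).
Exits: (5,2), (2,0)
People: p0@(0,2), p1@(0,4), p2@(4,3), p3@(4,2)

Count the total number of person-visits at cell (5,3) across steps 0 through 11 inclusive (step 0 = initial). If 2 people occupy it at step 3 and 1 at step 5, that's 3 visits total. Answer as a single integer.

Answer: 1

Derivation:
Step 0: p0@(0,2) p1@(0,4) p2@(4,3) p3@(4,2) -> at (5,3): 0 [-], cum=0
Step 1: p0@(1,2) p1@(1,4) p2@(5,3) p3@ESC -> at (5,3): 1 [p2], cum=1
Step 2: p0@(2,2) p1@(2,4) p2@ESC p3@ESC -> at (5,3): 0 [-], cum=1
Step 3: p0@(2,1) p1@(2,3) p2@ESC p3@ESC -> at (5,3): 0 [-], cum=1
Step 4: p0@ESC p1@(2,2) p2@ESC p3@ESC -> at (5,3): 0 [-], cum=1
Step 5: p0@ESC p1@(2,1) p2@ESC p3@ESC -> at (5,3): 0 [-], cum=1
Step 6: p0@ESC p1@ESC p2@ESC p3@ESC -> at (5,3): 0 [-], cum=1
Total visits = 1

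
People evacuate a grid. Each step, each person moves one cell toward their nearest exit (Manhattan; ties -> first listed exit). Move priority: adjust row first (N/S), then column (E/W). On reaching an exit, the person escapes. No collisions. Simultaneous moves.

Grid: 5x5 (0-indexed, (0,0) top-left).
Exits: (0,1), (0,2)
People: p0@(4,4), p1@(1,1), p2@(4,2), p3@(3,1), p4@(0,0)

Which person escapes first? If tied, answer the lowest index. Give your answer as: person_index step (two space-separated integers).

Answer: 1 1

Derivation:
Step 1: p0:(4,4)->(3,4) | p1:(1,1)->(0,1)->EXIT | p2:(4,2)->(3,2) | p3:(3,1)->(2,1) | p4:(0,0)->(0,1)->EXIT
Step 2: p0:(3,4)->(2,4) | p1:escaped | p2:(3,2)->(2,2) | p3:(2,1)->(1,1) | p4:escaped
Step 3: p0:(2,4)->(1,4) | p1:escaped | p2:(2,2)->(1,2) | p3:(1,1)->(0,1)->EXIT | p4:escaped
Step 4: p0:(1,4)->(0,4) | p1:escaped | p2:(1,2)->(0,2)->EXIT | p3:escaped | p4:escaped
Step 5: p0:(0,4)->(0,3) | p1:escaped | p2:escaped | p3:escaped | p4:escaped
Step 6: p0:(0,3)->(0,2)->EXIT | p1:escaped | p2:escaped | p3:escaped | p4:escaped
Exit steps: [6, 1, 4, 3, 1]
First to escape: p1 at step 1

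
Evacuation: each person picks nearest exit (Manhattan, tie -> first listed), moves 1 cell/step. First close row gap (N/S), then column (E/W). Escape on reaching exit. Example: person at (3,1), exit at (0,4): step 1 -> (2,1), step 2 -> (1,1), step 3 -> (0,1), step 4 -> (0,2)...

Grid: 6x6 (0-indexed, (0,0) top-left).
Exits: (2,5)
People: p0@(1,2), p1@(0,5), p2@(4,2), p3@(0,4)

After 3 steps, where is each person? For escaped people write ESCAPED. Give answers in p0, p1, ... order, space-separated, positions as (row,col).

Step 1: p0:(1,2)->(2,2) | p1:(0,5)->(1,5) | p2:(4,2)->(3,2) | p3:(0,4)->(1,4)
Step 2: p0:(2,2)->(2,3) | p1:(1,5)->(2,5)->EXIT | p2:(3,2)->(2,2) | p3:(1,4)->(2,4)
Step 3: p0:(2,3)->(2,4) | p1:escaped | p2:(2,2)->(2,3) | p3:(2,4)->(2,5)->EXIT

(2,4) ESCAPED (2,3) ESCAPED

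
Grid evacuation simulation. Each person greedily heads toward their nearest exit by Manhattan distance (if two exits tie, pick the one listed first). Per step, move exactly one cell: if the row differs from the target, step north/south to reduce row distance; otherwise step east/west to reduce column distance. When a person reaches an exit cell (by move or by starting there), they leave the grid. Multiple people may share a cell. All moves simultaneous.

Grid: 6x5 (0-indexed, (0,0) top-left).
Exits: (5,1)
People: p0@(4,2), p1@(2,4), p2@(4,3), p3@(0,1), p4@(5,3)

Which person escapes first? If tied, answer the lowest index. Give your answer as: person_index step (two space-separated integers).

Answer: 0 2

Derivation:
Step 1: p0:(4,2)->(5,2) | p1:(2,4)->(3,4) | p2:(4,3)->(5,3) | p3:(0,1)->(1,1) | p4:(5,3)->(5,2)
Step 2: p0:(5,2)->(5,1)->EXIT | p1:(3,4)->(4,4) | p2:(5,3)->(5,2) | p3:(1,1)->(2,1) | p4:(5,2)->(5,1)->EXIT
Step 3: p0:escaped | p1:(4,4)->(5,4) | p2:(5,2)->(5,1)->EXIT | p3:(2,1)->(3,1) | p4:escaped
Step 4: p0:escaped | p1:(5,4)->(5,3) | p2:escaped | p3:(3,1)->(4,1) | p4:escaped
Step 5: p0:escaped | p1:(5,3)->(5,2) | p2:escaped | p3:(4,1)->(5,1)->EXIT | p4:escaped
Step 6: p0:escaped | p1:(5,2)->(5,1)->EXIT | p2:escaped | p3:escaped | p4:escaped
Exit steps: [2, 6, 3, 5, 2]
First to escape: p0 at step 2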